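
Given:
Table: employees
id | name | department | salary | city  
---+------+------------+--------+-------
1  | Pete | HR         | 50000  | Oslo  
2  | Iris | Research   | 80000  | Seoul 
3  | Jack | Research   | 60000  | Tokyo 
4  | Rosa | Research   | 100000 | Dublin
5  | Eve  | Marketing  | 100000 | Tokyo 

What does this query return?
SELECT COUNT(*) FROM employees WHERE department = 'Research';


Counting rows where department = 'Research'
  Iris -> MATCH
  Jack -> MATCH
  Rosa -> MATCH


3


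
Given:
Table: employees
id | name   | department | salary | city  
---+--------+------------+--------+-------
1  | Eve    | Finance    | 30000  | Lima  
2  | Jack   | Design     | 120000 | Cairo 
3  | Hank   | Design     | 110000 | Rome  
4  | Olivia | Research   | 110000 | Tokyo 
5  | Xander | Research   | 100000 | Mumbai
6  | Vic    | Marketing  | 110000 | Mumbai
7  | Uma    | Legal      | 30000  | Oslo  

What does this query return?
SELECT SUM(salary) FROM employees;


SUM(salary) = 30000 + 120000 + 110000 + 110000 + 100000 + 110000 + 30000 = 610000

610000


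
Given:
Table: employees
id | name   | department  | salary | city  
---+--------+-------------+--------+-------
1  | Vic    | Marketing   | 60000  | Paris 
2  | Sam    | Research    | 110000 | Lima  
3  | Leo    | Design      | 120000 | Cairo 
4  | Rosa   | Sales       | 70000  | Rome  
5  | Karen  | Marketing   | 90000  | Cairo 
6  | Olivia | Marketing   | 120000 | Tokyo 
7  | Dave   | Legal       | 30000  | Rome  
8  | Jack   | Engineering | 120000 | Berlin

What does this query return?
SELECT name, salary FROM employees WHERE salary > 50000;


Filtering: salary > 50000
Matching: 7 rows

7 rows:
Vic, 60000
Sam, 110000
Leo, 120000
Rosa, 70000
Karen, 90000
Olivia, 120000
Jack, 120000


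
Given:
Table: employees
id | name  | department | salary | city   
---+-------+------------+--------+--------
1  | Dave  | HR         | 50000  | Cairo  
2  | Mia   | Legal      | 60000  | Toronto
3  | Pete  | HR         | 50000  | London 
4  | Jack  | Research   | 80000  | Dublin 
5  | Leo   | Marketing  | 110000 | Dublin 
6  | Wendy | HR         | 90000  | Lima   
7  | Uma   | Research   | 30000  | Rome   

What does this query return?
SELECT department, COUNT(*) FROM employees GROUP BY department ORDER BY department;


Assigning each row to its department group:
  Dave -> HR
  Mia -> Legal
  Pete -> HR
  Jack -> Research
  Leo -> Marketing
  Wendy -> HR
  Uma -> Research


4 groups:
HR, 3
Legal, 1
Marketing, 1
Research, 2


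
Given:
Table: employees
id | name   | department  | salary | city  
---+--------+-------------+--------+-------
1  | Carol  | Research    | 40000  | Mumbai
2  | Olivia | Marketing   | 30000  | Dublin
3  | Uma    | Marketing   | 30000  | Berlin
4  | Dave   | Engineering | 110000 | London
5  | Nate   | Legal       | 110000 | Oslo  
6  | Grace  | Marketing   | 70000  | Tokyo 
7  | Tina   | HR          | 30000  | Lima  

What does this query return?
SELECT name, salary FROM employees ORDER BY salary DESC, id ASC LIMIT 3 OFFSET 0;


Sort by salary DESC (id ASC tiebreak), then skip 0 and take 3
Rows 1 through 3

3 rows:
Dave, 110000
Nate, 110000
Grace, 70000


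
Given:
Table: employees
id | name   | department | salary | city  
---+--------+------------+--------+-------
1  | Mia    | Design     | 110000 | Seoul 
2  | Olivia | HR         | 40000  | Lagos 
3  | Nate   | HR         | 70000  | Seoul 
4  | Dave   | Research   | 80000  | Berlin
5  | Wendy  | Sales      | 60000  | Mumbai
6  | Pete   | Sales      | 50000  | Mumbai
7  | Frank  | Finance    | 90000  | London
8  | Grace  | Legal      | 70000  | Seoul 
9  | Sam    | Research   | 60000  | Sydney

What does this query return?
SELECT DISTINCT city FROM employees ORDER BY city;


All 'city' values (row order): Seoul, Lagos, Seoul, Berlin, Mumbai, Mumbai, London, Seoul, Sydney
Removing duplicates leaves 6 unique value(s).

6 values:
Berlin
Lagos
London
Mumbai
Seoul
Sydney


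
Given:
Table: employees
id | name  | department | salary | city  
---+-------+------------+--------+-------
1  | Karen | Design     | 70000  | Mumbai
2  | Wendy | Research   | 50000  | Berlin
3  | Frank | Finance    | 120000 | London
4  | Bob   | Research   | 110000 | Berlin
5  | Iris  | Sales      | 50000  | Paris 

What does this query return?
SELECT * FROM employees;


SELECT * returns all 5 rows with all columns

5 rows:
1, Karen, Design, 70000, Mumbai
2, Wendy, Research, 50000, Berlin
3, Frank, Finance, 120000, London
4, Bob, Research, 110000, Berlin
5, Iris, Sales, 50000, Paris


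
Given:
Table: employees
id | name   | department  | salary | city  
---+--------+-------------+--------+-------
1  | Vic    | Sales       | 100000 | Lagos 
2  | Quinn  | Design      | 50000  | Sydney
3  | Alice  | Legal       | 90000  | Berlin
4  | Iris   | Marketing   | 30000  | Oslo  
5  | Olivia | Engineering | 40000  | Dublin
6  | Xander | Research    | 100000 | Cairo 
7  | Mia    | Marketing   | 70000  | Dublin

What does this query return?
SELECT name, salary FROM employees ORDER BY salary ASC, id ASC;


Sorting by salary ASC, then id ASC for ties

7 rows:
Iris, 30000
Olivia, 40000
Quinn, 50000
Mia, 70000
Alice, 90000
Vic, 100000
Xander, 100000


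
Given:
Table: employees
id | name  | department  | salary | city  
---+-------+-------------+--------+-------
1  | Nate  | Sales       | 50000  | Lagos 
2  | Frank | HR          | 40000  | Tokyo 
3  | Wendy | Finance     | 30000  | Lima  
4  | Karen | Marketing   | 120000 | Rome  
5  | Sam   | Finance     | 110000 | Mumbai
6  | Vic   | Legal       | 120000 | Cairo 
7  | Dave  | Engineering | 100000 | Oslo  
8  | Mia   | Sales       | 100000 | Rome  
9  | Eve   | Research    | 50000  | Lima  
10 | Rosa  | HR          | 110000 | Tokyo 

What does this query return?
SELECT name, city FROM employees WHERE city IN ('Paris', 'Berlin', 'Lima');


Filtering: city IN ('Paris', 'Berlin', 'Lima')
Matching: 2 rows

2 rows:
Wendy, Lima
Eve, Lima


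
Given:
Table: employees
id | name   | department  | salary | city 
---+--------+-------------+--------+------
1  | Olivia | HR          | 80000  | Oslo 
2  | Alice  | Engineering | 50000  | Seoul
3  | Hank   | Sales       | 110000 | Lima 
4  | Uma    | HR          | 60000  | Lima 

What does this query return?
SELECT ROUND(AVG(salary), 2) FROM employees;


SUM(salary) = 300000
COUNT = 4
ROUND(AVG, 2) = ROUND(300000 / 4, 2) = 75000.0

75000.0


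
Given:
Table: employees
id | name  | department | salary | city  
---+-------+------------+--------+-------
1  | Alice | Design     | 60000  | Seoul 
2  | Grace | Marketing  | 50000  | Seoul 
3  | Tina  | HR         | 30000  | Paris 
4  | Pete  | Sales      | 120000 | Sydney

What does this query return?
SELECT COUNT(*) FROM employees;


COUNT(*) counts all rows

4


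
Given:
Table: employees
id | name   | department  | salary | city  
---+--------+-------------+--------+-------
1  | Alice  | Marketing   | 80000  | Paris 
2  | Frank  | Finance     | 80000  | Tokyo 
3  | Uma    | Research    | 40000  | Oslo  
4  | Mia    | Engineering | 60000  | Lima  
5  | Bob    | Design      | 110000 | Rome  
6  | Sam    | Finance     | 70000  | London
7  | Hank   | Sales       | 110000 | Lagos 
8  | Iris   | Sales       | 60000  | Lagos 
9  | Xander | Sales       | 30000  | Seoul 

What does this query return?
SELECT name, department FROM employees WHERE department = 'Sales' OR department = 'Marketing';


Filtering: department = 'Sales' OR 'Marketing'
Matching: 4 rows

4 rows:
Alice, Marketing
Hank, Sales
Iris, Sales
Xander, Sales


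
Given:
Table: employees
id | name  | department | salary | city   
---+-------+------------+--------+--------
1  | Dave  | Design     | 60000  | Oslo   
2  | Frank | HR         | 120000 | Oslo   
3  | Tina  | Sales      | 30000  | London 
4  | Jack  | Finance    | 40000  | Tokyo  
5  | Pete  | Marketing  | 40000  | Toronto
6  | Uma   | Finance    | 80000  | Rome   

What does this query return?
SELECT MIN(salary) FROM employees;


Salaries: 60000, 120000, 30000, 40000, 40000, 80000
MIN = 30000

30000


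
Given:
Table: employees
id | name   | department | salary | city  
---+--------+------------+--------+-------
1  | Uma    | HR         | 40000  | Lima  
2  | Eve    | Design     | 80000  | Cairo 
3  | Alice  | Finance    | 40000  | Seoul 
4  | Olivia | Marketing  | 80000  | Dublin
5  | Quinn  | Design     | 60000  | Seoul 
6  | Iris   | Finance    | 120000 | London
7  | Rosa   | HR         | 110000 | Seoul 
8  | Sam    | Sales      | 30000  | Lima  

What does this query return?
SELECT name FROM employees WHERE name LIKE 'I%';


LIKE 'I%' matches names starting with 'I'
Matching: 1

1 rows:
Iris


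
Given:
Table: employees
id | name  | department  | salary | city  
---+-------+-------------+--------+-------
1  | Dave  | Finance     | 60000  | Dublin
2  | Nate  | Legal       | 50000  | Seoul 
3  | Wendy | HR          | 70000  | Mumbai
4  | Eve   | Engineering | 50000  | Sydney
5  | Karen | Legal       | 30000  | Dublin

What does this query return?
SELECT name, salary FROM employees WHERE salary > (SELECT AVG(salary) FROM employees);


Subquery: AVG(salary) = 52000.0
Filtering: salary > 52000.0
  Dave (60000) -> MATCH
  Wendy (70000) -> MATCH


2 rows:
Dave, 60000
Wendy, 70000


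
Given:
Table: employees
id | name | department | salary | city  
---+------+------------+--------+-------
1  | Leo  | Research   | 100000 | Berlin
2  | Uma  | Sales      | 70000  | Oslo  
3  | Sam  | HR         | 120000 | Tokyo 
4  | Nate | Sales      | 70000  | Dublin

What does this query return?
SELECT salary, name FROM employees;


Projecting columns: salary, name

4 rows:
100000, Leo
70000, Uma
120000, Sam
70000, Nate


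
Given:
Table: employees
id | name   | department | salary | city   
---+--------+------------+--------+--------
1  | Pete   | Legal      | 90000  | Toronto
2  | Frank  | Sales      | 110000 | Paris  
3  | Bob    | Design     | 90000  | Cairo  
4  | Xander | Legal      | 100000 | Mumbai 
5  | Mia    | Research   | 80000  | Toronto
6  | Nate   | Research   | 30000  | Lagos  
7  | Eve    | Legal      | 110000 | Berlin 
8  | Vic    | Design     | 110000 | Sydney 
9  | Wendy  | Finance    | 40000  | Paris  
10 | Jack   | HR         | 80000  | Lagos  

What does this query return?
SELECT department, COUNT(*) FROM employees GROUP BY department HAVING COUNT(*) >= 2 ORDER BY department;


Groups with count >= 2:
  Design: 2 -> PASS
  Legal: 3 -> PASS
  Research: 2 -> PASS
  Finance: 1 -> filtered out
  HR: 1 -> filtered out
  Sales: 1 -> filtered out


3 groups:
Design, 2
Legal, 3
Research, 2


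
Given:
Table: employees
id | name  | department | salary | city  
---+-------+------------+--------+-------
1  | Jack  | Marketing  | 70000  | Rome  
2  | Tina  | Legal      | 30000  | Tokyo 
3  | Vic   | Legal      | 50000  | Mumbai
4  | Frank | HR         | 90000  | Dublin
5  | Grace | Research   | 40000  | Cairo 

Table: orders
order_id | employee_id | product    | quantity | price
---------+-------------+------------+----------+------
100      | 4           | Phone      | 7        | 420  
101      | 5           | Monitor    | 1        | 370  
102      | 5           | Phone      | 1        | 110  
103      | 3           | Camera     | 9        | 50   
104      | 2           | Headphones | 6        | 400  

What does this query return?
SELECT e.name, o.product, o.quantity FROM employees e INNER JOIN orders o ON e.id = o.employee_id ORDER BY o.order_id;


Joining employees.id = orders.employee_id:
  employee Frank (id=4) -> order Phone
  employee Grace (id=5) -> order Monitor
  employee Grace (id=5) -> order Phone
  employee Vic (id=3) -> order Camera
  employee Tina (id=2) -> order Headphones


5 rows:
Frank, Phone, 7
Grace, Monitor, 1
Grace, Phone, 1
Vic, Camera, 9
Tina, Headphones, 6


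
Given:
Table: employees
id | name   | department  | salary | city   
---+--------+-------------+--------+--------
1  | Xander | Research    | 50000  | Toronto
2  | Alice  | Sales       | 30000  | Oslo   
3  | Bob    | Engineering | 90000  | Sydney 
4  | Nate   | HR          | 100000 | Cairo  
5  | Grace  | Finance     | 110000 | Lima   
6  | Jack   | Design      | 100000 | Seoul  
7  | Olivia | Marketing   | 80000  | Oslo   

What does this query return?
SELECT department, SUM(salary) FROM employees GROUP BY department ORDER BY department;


Summing salary within each department:
  Design: 100000 = 100000
  Engineering: 90000 = 90000
  Finance: 110000 = 110000
  HR: 100000 = 100000
  Marketing: 80000 = 80000
  Research: 50000 = 50000
  Sales: 30000 = 30000


7 groups:
Design, 100000
Engineering, 90000
Finance, 110000
HR, 100000
Marketing, 80000
Research, 50000
Sales, 30000


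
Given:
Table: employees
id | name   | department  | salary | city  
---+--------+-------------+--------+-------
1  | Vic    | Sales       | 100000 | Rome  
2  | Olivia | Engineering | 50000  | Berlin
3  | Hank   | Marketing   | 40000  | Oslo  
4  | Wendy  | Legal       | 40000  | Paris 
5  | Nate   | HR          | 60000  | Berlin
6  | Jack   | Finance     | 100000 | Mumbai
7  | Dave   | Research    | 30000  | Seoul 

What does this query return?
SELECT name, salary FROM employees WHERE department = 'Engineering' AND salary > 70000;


Filtering: department = 'Engineering' AND salary > 70000
Matching: 0 rows

Empty result set (0 rows)


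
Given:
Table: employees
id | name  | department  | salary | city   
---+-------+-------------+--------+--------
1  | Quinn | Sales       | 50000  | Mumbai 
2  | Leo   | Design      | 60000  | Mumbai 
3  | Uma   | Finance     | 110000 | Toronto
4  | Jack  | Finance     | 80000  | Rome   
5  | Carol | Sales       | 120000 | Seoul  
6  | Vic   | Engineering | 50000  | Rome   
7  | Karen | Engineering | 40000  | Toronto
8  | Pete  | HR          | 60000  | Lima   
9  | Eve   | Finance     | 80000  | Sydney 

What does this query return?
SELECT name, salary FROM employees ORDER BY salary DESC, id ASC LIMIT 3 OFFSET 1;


Sort by salary DESC (id ASC tiebreak), then skip 1 and take 3
Rows 2 through 4

3 rows:
Uma, 110000
Jack, 80000
Eve, 80000


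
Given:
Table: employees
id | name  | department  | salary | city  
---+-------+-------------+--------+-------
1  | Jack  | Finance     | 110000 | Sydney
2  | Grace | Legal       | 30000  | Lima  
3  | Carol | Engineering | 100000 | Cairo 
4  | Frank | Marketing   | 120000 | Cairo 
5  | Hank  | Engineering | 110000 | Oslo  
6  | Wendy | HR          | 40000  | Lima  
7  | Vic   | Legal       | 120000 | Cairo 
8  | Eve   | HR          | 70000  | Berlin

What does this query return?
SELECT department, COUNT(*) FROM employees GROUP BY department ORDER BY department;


Assigning each row to its department group:
  Jack -> Finance
  Grace -> Legal
  Carol -> Engineering
  Frank -> Marketing
  Hank -> Engineering
  Wendy -> HR
  Vic -> Legal
  Eve -> HR


5 groups:
Engineering, 2
Finance, 1
HR, 2
Legal, 2
Marketing, 1


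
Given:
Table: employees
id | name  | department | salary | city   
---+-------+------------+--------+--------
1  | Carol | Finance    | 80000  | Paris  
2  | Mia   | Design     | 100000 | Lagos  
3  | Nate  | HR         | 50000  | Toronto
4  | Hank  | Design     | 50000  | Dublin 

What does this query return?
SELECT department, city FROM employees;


Projecting columns: department, city

4 rows:
Finance, Paris
Design, Lagos
HR, Toronto
Design, Dublin


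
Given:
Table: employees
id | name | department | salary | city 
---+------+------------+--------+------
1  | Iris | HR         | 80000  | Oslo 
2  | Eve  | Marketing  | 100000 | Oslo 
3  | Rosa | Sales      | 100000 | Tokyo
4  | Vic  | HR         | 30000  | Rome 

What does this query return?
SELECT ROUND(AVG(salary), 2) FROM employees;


SUM(salary) = 310000
COUNT = 4
ROUND(AVG, 2) = ROUND(310000 / 4, 2) = 77500.0

77500.0


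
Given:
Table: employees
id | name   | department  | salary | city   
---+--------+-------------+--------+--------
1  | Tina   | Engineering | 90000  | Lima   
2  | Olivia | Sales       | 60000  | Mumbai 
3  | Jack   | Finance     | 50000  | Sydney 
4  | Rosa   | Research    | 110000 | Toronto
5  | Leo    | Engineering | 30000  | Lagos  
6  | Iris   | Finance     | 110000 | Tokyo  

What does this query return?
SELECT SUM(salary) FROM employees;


SUM(salary) = 90000 + 60000 + 50000 + 110000 + 30000 + 110000 = 450000

450000


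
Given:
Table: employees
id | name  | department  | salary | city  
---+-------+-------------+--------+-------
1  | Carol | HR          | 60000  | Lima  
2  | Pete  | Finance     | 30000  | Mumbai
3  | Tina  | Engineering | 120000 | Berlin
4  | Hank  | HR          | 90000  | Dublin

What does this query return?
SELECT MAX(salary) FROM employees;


Salaries: 60000, 30000, 120000, 90000
MAX = 120000

120000


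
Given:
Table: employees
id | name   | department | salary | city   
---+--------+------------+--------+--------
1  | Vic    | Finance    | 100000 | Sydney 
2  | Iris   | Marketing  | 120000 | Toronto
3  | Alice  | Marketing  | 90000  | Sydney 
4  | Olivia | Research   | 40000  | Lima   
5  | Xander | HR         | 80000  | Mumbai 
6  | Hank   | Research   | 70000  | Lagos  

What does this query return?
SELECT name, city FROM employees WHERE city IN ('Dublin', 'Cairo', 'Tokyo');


Filtering: city IN ('Dublin', 'Cairo', 'Tokyo')
Matching: 0 rows

Empty result set (0 rows)


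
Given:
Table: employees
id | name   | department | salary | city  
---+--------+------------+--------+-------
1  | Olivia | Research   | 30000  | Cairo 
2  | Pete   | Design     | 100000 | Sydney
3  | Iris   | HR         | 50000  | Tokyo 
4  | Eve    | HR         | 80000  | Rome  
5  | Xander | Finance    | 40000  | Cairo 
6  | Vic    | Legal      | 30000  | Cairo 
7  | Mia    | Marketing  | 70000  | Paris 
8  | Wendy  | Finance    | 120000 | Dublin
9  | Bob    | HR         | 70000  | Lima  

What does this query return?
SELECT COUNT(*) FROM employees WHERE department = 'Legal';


Counting rows where department = 'Legal'
  Vic -> MATCH


1


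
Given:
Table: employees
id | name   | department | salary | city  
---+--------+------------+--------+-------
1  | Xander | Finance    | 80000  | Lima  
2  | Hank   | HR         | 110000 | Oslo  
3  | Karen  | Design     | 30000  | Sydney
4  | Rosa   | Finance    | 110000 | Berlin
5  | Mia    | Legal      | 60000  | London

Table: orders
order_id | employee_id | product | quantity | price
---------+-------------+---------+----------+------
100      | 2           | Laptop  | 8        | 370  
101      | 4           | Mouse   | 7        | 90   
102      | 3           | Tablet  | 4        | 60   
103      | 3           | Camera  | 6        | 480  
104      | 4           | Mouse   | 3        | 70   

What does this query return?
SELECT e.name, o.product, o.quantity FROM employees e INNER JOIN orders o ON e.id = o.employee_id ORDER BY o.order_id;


Joining employees.id = orders.employee_id:
  employee Hank (id=2) -> order Laptop
  employee Rosa (id=4) -> order Mouse
  employee Karen (id=3) -> order Tablet
  employee Karen (id=3) -> order Camera
  employee Rosa (id=4) -> order Mouse


5 rows:
Hank, Laptop, 8
Rosa, Mouse, 7
Karen, Tablet, 4
Karen, Camera, 6
Rosa, Mouse, 3


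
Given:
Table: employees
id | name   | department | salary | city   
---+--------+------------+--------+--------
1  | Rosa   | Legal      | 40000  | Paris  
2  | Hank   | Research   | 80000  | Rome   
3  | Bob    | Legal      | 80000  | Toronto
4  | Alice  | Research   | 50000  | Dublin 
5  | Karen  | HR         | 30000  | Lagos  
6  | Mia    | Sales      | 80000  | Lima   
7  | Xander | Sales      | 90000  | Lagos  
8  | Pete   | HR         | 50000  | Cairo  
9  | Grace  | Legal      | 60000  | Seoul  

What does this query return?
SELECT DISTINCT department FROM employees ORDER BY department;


All 'department' values (row order): Legal, Research, Legal, Research, HR, Sales, Sales, HR, Legal
Removing duplicates leaves 4 unique value(s).

4 values:
HR
Legal
Research
Sales


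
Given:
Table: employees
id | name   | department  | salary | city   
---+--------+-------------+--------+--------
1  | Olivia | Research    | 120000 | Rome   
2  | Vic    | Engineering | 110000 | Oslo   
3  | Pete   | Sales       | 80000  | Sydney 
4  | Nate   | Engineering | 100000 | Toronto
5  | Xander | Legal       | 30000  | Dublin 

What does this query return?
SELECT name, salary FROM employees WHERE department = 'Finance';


Filtering: department = 'Finance'
Matching rows: 0

Empty result set (0 rows)


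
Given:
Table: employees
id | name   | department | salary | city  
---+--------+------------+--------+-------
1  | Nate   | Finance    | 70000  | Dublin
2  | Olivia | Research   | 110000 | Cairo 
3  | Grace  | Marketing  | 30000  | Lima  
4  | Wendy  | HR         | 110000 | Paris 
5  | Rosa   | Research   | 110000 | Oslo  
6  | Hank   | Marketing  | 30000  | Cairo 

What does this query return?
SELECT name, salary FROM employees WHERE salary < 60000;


Filtering: salary < 60000
Matching: 2 rows

2 rows:
Grace, 30000
Hank, 30000


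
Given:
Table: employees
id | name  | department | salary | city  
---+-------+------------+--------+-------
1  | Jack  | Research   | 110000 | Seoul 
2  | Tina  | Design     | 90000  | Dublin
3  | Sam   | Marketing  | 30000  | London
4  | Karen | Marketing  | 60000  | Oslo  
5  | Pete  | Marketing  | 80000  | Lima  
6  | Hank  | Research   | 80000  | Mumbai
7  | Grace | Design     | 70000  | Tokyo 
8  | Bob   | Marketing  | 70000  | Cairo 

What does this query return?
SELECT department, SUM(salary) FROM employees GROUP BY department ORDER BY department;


Summing salary within each department:
  Design: 90000 + 70000 = 160000
  Marketing: 30000 + 60000 + 80000 + 70000 = 240000
  Research: 110000 + 80000 = 190000


3 groups:
Design, 160000
Marketing, 240000
Research, 190000


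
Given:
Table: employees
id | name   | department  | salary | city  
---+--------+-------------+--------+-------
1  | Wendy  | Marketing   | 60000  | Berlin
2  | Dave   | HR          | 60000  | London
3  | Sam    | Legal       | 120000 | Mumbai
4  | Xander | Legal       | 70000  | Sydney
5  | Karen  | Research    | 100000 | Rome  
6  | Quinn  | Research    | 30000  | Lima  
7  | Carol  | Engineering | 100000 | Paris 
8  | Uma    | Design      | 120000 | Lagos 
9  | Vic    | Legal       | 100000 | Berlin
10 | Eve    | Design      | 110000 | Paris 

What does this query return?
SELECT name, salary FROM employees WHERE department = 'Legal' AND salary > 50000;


Filtering: department = 'Legal' AND salary > 50000
Matching: 3 rows

3 rows:
Sam, 120000
Xander, 70000
Vic, 100000


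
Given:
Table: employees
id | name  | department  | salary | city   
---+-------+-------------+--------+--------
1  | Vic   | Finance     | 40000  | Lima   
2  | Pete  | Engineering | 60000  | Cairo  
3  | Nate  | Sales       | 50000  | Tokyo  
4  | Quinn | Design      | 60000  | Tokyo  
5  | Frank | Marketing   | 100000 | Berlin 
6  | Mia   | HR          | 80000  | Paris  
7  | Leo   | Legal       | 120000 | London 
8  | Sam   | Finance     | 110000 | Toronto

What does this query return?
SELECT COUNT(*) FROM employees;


COUNT(*) counts all rows

8


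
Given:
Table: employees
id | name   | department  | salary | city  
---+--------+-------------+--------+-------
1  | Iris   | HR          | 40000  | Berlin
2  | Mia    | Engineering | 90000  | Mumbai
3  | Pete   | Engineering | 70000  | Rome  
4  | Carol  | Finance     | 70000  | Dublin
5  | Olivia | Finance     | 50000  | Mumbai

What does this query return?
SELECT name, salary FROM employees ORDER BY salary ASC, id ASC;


Sorting by salary ASC, then id ASC for ties

5 rows:
Iris, 40000
Olivia, 50000
Pete, 70000
Carol, 70000
Mia, 90000


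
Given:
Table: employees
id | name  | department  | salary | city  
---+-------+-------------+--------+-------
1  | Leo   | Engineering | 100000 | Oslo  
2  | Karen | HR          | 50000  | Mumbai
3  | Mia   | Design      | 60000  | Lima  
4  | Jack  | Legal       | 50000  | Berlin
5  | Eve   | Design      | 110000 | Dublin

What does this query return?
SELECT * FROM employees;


SELECT * returns all 5 rows with all columns

5 rows:
1, Leo, Engineering, 100000, Oslo
2, Karen, HR, 50000, Mumbai
3, Mia, Design, 60000, Lima
4, Jack, Legal, 50000, Berlin
5, Eve, Design, 110000, Dublin


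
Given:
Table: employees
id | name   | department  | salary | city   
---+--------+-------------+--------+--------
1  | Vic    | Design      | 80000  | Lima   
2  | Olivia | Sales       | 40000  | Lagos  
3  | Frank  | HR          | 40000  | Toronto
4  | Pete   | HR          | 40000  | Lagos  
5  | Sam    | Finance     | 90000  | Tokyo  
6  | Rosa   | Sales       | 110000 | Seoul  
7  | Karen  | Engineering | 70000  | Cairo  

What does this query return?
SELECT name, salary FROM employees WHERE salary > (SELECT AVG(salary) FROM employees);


Subquery: AVG(salary) = 67142.86
Filtering: salary > 67142.86
  Vic (80000) -> MATCH
  Sam (90000) -> MATCH
  Rosa (110000) -> MATCH
  Karen (70000) -> MATCH


4 rows:
Vic, 80000
Sam, 90000
Rosa, 110000
Karen, 70000


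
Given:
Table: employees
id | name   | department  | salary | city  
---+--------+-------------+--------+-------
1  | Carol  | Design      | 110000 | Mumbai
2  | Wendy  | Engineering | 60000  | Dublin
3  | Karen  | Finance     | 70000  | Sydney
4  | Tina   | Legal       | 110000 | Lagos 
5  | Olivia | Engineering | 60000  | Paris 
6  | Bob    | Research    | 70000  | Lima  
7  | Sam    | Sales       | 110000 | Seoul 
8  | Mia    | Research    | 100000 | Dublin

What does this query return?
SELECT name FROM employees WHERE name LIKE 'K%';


LIKE 'K%' matches names starting with 'K'
Matching: 1

1 rows:
Karen


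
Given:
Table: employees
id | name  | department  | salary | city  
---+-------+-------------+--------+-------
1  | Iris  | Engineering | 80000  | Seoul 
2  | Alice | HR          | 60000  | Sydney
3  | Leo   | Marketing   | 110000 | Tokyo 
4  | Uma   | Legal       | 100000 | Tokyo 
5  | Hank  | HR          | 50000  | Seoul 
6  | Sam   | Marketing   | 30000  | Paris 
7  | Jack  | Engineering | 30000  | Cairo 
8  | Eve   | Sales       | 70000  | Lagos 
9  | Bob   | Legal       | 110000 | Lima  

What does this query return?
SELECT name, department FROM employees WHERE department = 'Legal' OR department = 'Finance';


Filtering: department = 'Legal' OR 'Finance'
Matching: 2 rows

2 rows:
Uma, Legal
Bob, Legal


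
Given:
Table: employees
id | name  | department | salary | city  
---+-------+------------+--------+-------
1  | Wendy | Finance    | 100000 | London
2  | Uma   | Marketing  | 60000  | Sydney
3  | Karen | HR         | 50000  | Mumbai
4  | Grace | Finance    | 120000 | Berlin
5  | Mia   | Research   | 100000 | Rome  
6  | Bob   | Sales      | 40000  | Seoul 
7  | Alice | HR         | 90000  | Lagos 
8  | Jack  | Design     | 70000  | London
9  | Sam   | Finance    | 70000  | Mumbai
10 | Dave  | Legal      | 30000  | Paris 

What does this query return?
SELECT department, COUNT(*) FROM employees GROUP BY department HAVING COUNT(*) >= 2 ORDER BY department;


Groups with count >= 2:
  Finance: 3 -> PASS
  HR: 2 -> PASS
  Design: 1 -> filtered out
  Legal: 1 -> filtered out
  Marketing: 1 -> filtered out
  Research: 1 -> filtered out
  Sales: 1 -> filtered out


2 groups:
Finance, 3
HR, 2


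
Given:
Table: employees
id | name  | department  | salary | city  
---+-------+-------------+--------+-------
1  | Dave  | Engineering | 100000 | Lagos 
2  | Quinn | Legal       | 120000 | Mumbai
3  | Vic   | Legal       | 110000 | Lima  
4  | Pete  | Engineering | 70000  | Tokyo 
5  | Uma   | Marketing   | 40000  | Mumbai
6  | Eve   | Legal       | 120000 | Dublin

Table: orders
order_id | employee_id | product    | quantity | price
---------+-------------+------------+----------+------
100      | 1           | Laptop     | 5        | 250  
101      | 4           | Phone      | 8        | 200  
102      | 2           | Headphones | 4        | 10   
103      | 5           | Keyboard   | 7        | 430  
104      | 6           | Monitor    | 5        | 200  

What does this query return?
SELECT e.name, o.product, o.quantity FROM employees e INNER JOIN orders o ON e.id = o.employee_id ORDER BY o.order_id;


Joining employees.id = orders.employee_id:
  employee Dave (id=1) -> order Laptop
  employee Pete (id=4) -> order Phone
  employee Quinn (id=2) -> order Headphones
  employee Uma (id=5) -> order Keyboard
  employee Eve (id=6) -> order Monitor


5 rows:
Dave, Laptop, 5
Pete, Phone, 8
Quinn, Headphones, 4
Uma, Keyboard, 7
Eve, Monitor, 5


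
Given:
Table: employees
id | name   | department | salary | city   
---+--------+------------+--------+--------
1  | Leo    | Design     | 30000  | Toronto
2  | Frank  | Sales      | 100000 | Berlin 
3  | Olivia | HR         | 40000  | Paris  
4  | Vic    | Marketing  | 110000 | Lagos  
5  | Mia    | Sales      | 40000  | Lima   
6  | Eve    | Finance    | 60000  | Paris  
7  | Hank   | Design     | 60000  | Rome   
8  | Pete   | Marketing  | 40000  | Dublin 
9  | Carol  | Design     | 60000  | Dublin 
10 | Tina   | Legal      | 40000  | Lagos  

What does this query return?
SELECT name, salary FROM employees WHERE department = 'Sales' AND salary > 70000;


Filtering: department = 'Sales' AND salary > 70000
Matching: 1 rows

1 rows:
Frank, 100000


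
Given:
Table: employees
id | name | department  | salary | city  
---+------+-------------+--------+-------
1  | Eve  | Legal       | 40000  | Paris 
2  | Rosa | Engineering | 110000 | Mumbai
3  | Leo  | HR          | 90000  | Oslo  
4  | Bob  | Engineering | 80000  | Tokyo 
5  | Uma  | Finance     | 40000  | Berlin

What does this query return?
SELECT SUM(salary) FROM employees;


SUM(salary) = 40000 + 110000 + 90000 + 80000 + 40000 = 360000

360000


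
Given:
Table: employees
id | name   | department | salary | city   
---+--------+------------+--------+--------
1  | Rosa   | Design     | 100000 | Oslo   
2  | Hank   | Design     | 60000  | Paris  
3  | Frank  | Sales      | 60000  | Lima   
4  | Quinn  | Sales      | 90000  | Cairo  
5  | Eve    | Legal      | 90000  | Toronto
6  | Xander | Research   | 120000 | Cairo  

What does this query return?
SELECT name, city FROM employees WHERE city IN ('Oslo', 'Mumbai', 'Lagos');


Filtering: city IN ('Oslo', 'Mumbai', 'Lagos')
Matching: 1 rows

1 rows:
Rosa, Oslo


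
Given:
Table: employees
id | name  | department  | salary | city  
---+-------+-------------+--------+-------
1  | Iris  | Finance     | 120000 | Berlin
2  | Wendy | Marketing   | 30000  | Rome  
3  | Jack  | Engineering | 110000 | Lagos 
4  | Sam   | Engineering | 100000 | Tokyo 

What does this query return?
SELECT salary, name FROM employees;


Projecting columns: salary, name

4 rows:
120000, Iris
30000, Wendy
110000, Jack
100000, Sam


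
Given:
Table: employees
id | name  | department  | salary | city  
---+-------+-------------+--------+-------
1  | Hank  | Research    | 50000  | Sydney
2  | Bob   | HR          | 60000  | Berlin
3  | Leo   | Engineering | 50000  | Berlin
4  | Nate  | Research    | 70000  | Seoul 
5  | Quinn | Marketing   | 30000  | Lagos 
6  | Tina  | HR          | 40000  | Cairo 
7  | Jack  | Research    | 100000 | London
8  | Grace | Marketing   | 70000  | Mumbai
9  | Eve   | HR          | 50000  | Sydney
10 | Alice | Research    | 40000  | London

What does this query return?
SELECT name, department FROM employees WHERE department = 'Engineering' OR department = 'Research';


Filtering: department = 'Engineering' OR 'Research'
Matching: 5 rows

5 rows:
Hank, Research
Leo, Engineering
Nate, Research
Jack, Research
Alice, Research


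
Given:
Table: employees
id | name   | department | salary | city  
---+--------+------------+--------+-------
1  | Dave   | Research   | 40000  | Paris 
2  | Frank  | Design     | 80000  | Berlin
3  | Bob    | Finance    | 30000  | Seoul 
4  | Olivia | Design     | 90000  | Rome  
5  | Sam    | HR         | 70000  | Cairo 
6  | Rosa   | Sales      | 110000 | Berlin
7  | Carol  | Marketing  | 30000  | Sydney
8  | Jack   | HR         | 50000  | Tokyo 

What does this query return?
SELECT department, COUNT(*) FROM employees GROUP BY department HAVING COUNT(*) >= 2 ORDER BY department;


Groups with count >= 2:
  Design: 2 -> PASS
  HR: 2 -> PASS
  Finance: 1 -> filtered out
  Marketing: 1 -> filtered out
  Research: 1 -> filtered out
  Sales: 1 -> filtered out


2 groups:
Design, 2
HR, 2


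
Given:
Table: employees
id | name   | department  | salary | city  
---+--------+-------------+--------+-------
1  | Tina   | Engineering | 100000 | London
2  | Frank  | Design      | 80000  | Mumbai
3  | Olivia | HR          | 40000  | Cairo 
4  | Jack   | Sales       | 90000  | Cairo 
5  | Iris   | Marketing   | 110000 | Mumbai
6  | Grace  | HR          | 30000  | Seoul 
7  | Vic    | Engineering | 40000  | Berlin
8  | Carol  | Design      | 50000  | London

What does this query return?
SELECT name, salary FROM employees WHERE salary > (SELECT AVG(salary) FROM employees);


Subquery: AVG(salary) = 67500.0
Filtering: salary > 67500.0
  Tina (100000) -> MATCH
  Frank (80000) -> MATCH
  Jack (90000) -> MATCH
  Iris (110000) -> MATCH


4 rows:
Tina, 100000
Frank, 80000
Jack, 90000
Iris, 110000


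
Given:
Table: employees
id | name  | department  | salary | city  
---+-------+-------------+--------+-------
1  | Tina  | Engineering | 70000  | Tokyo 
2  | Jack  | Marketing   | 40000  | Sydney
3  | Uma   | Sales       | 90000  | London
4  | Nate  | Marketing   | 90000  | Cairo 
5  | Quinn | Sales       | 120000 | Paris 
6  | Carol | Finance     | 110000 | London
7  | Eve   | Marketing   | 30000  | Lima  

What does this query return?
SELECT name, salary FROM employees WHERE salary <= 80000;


Filtering: salary <= 80000
Matching: 3 rows

3 rows:
Tina, 70000
Jack, 40000
Eve, 30000


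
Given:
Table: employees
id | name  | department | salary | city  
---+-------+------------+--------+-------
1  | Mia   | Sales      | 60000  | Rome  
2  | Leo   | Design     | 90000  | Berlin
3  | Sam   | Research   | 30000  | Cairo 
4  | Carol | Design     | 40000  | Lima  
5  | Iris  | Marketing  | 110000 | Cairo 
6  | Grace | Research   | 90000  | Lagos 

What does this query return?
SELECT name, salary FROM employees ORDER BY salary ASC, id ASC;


Sorting by salary ASC, then id ASC for ties

6 rows:
Sam, 30000
Carol, 40000
Mia, 60000
Leo, 90000
Grace, 90000
Iris, 110000


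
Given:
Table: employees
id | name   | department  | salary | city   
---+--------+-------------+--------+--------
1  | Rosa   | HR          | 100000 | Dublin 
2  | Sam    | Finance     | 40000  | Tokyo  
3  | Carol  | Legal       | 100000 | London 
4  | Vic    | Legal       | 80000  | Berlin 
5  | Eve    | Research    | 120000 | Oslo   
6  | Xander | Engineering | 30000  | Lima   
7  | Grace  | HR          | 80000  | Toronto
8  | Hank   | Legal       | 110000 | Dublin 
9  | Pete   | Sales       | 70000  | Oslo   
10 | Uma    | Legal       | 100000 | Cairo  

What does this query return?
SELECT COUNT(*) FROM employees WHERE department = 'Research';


Counting rows where department = 'Research'
  Eve -> MATCH


1


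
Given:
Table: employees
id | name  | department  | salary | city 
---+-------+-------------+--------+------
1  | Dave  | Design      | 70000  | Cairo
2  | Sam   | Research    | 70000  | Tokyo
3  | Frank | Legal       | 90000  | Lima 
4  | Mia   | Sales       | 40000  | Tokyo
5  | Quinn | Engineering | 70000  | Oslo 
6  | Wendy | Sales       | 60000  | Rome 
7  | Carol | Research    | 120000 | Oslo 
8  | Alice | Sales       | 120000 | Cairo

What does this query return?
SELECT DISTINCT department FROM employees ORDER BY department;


All 'department' values (row order): Design, Research, Legal, Sales, Engineering, Sales, Research, Sales
Removing duplicates leaves 5 unique value(s).

5 values:
Design
Engineering
Legal
Research
Sales


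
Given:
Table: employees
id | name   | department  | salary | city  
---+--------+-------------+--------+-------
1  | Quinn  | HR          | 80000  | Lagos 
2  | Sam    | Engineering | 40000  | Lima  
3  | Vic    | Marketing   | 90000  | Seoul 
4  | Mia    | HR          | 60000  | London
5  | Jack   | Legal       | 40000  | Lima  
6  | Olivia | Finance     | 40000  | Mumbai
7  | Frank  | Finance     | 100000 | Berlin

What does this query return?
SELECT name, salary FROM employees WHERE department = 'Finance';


Filtering: department = 'Finance'
Matching rows: 2

2 rows:
Olivia, 40000
Frank, 100000


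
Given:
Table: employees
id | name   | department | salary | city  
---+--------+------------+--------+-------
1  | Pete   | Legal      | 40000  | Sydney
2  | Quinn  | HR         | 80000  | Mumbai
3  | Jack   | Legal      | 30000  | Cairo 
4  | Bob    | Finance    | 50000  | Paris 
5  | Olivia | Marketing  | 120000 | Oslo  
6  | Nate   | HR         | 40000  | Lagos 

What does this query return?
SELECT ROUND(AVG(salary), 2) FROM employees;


SUM(salary) = 360000
COUNT = 6
ROUND(AVG, 2) = ROUND(360000 / 6, 2) = 60000.0

60000.0


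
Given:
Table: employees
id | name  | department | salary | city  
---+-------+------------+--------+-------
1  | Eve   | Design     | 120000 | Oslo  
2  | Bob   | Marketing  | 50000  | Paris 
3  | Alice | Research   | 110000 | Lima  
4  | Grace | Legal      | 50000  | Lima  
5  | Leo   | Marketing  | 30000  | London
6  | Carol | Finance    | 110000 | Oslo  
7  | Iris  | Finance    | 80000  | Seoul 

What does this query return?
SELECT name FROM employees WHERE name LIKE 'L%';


LIKE 'L%' matches names starting with 'L'
Matching: 1

1 rows:
Leo


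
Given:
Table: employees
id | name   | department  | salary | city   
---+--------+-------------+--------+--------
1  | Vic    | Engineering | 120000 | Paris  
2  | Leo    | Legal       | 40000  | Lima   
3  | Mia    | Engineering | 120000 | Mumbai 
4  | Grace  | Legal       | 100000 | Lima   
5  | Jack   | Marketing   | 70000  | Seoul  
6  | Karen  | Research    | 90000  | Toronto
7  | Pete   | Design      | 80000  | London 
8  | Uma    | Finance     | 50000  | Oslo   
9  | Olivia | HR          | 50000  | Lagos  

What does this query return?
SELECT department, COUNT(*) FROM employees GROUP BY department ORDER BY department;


Assigning each row to its department group:
  Vic -> Engineering
  Leo -> Legal
  Mia -> Engineering
  Grace -> Legal
  Jack -> Marketing
  Karen -> Research
  Pete -> Design
  Uma -> Finance
  Olivia -> HR


7 groups:
Design, 1
Engineering, 2
Finance, 1
HR, 1
Legal, 2
Marketing, 1
Research, 1


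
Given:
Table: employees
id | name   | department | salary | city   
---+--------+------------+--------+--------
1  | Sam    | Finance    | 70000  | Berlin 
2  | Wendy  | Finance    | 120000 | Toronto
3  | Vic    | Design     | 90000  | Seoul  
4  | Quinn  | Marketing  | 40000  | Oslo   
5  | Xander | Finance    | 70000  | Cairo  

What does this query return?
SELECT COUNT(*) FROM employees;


COUNT(*) counts all rows

5


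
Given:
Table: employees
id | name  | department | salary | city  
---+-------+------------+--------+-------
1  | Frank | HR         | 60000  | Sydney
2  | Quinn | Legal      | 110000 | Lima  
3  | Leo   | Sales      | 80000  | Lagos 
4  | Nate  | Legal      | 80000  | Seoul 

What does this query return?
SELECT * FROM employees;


SELECT * returns all 4 rows with all columns

4 rows:
1, Frank, HR, 60000, Sydney
2, Quinn, Legal, 110000, Lima
3, Leo, Sales, 80000, Lagos
4, Nate, Legal, 80000, Seoul


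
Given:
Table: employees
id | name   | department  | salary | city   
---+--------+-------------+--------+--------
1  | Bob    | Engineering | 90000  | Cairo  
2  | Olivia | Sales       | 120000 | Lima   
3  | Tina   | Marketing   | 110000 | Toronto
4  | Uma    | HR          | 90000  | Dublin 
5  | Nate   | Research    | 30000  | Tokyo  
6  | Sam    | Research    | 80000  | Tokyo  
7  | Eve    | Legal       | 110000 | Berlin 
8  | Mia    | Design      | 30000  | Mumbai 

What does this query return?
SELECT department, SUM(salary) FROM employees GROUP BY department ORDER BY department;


Summing salary within each department:
  Design: 30000 = 30000
  Engineering: 90000 = 90000
  HR: 90000 = 90000
  Legal: 110000 = 110000
  Marketing: 110000 = 110000
  Research: 30000 + 80000 = 110000
  Sales: 120000 = 120000


7 groups:
Design, 30000
Engineering, 90000
HR, 90000
Legal, 110000
Marketing, 110000
Research, 110000
Sales, 120000
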